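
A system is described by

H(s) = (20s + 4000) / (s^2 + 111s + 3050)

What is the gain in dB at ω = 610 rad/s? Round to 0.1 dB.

-29.3 dB

Substitute s = j610:
Numerator: 20(j610) + 4000 = 4000 + j12200
Denominator: (j610)^2 + 111(j610) + 3050 = -369050 + j67710
|N| = √(4000² + 12200²) ≈ 12839, ∠N ≈ 71.85°
|D| = √(369050² + 67710²) ≈ 3.7521e+05, ∠D ≈ 169.60°
|H| = 12839 / 3.7521e+05 ≈ 0.034218
Gain = 20 log₁₀(0.034218) ≈ -29.31 dB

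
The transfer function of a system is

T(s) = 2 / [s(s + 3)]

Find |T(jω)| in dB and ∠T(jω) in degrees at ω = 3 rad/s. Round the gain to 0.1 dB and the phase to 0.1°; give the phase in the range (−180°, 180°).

-16.1 dB, -135.0°

At s = jω = j3:
pole (s+3): 3 + j3 → |·| = √(3²+3²) = √18 ≈ 4.2426, ∠ = arctan(3/3) ≈ 45.00°
pole at origin: |s| = 3, ∠ = 90.00° (in denominator)
|T| = 2 / 12.728 ≈ 0.15713
Gain = 20 log₁₀(0.15713) ≈ -16.07 dB
∠T = 0.00° − 135.00° = -135.00°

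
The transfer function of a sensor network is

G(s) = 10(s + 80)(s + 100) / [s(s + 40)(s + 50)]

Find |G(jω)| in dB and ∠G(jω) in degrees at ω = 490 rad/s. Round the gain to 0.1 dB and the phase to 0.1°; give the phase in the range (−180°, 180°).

-33.6 dB, -100.3°

At s = jω = j490:
zero (s+80): 80 + j490 → |·| = √(80²+490²) = √246500 ≈ 496.49, ∠ = arctan(490/80) ≈ 80.73°
zero (s+100): 100 + j490 → |·| = √(100²+490²) = √250100 ≈ 500.1, ∠ = arctan(490/100) ≈ 78.47°
pole (s+40): 40 + j490 → |·| = √(40²+490²) = √241700 ≈ 491.63, ∠ = arctan(490/40) ≈ 85.33°
pole (s+50): 50 + j490 → |·| = √(50²+490²) = √242600 ≈ 492.54, ∠ = arctan(490/50) ≈ 84.17°
pole at origin: |s| = 490, ∠ = 90.00° (in denominator)
|G| = 10 · 2.4829e+05 / 1.1865e+08 ≈ 0.020926
Gain = 20 log₁₀(0.020926) ≈ -33.59 dB
∠G = 159.20° − 259.50° = -100.30°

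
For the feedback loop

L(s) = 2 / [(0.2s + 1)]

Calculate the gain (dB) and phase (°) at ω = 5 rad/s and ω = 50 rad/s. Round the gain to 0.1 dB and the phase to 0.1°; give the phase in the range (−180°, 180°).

At ω = 5 rad/s:
pole (1 + j5·0.2) = 1 + j1 → |·| ≈ 1.4142, ∠ ≈ 45.00°
|L| = 2 · 1 / (1.4142) ≈ 1.4142
Gain = 20 log₁₀(1.4142) ≈ 3.01 dB
∠L = (0°) − (45.00°) = -45.00°

At ω = 50 rad/s:
pole (1 + j50·0.2) = 1 + j10 → |·| ≈ 10.05, ∠ ≈ 84.29°
|L| = 2 · 1 / (10.05) ≈ 0.199
Gain = 20 log₁₀(0.199) ≈ -14.02 dB
∠L = (0°) − (84.29°) = -84.29°

ω = 5: 3.0 dB, -45.0°; ω = 50: -14.0 dB, -84.3°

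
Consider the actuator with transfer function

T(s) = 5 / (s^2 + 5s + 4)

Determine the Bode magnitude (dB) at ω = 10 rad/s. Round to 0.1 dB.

Substitute s = j10:
Numerator: 5 = 5 + j0
Denominator: (j10)^2 + 5(j10) + 4 = -96 + j50
|N| = √(5² + 0²) ≈ 5, ∠N ≈ 0.00°
|D| = √(96² + 50²) ≈ 108.24, ∠D ≈ 152.49°
|T| = 5 / 108.24 ≈ 0.046194
Gain = 20 log₁₀(0.046194) ≈ -26.71 dB

-26.7 dB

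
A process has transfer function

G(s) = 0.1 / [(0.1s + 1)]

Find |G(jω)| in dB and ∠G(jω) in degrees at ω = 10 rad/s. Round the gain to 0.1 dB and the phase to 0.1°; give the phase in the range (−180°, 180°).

-23.0 dB, -45.0°

At ω = 10 rad/s:
pole (1 + j10·0.1) = 1 + j1 → |·| ≈ 1.4142, ∠ ≈ 45.00°
|G| = 0.1 · 1 / (1.4142) ≈ 0.070711
Gain = 20 log₁₀(0.070711) ≈ -23.01 dB
∠G = (0°) − (45.00°) = -45.00°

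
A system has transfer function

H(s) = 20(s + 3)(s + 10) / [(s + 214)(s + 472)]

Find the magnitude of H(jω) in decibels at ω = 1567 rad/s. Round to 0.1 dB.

25.6 dB

At s = jω = j1567:
zero (s+3): 3 + j1567 → |·| = √(3²+1567²) = √2455498 ≈ 1567, ∠ = arctan(1567/3) ≈ 89.89°
zero (s+10): 10 + j1567 → |·| = √(10²+1567²) = √2455589 ≈ 1567, ∠ = arctan(1567/10) ≈ 89.63°
pole (s+214): 214 + j1567 → |·| = √(214²+1567²) = √2501285 ≈ 1581.5, ∠ = arctan(1567/214) ≈ 82.22°
pole (s+472): 472 + j1567 → |·| = √(472²+1567²) = √2678273 ≈ 1636.5, ∠ = arctan(1567/472) ≈ 73.24°
|H| = 20 · 2.4555e+06 / 2.5881e+06 ≈ 18.975
Gain = 20 log₁₀(18.975) ≈ 25.56 dB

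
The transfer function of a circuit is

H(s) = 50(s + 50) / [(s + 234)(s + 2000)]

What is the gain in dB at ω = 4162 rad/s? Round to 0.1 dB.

At s = jω = j4162:
zero (s+50): 50 + j4162 → |·| = √(50²+4162²) = √17324744 ≈ 4162.3, ∠ = arctan(4162/50) ≈ 89.31°
pole (s+234): 234 + j4162 → |·| = √(234²+4162²) = √17377000 ≈ 4168.6, ∠ = arctan(4162/234) ≈ 86.78°
pole (s+2000): 2000 + j4162 → |·| = √(2000²+4162²) = √21322244 ≈ 4617.6, ∠ = arctan(4162/2000) ≈ 64.33°
|H| = 50 · 4162.3 / 1.9249e+07 ≈ 0.010812
Gain = 20 log₁₀(0.010812) ≈ -39.32 dB

-39.3 dB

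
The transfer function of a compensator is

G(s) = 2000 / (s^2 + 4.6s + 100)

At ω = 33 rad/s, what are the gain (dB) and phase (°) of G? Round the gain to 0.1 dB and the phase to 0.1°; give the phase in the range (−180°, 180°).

6.0 dB, -171.3°

At s = jω = j33:
quadratic: (j33)² + 4.6·j33 + 100 = -989 + j151.8 → |·| ≈ 1000.6, ∠ ≈ 171.27°
|G| = 2000 / 1000.6 ≈ 1.9988
Gain = 20 log₁₀(1.9988) ≈ 6.02 dB
∠G = 0.00° − 171.27° = -171.27°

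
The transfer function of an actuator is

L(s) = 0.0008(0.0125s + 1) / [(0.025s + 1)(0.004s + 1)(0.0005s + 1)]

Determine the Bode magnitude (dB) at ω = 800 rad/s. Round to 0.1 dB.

At ω = 800 rad/s:
zero (1 + j800·0.0125) = 1 + j10 → |·| ≈ 10.05, ∠ ≈ 84.29°
pole (1 + j800·0.025) = 1 + j20 → |·| ≈ 20.025, ∠ ≈ 87.14°
pole (1 + j800·0.004) = 1 + j3.2 → |·| ≈ 3.3526, ∠ ≈ 72.65°
pole (1 + j800·0.0005) = 1 + j0.4 → |·| ≈ 1.077, ∠ ≈ 21.80°
|L| = 0.0008 · 10.05 / (20.025 · 3.3526 · 1.077) ≈ 0.0001112
Gain = 20 log₁₀(0.0001112) ≈ -79.08 dB

-79.1 dB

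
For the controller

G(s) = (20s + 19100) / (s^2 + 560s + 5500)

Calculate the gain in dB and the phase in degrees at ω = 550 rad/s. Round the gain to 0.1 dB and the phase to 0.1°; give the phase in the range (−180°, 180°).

Substitute s = j550:
Numerator: 20(j550) + 19100 = 19100 + j11000
Denominator: (j550)^2 + 560(j550) + 5500 = -297000 + j308000
|N| = √(19100² + 11000²) ≈ 22041, ∠N ≈ 29.94°
|D| = √(297000² + 308000²) ≈ 4.2787e+05, ∠D ≈ 133.96°
|G| = 22041 / 4.2787e+05 ≈ 0.051513
Gain = 20 log₁₀(0.051513) ≈ -25.76 dB
∠G = 29.94° − 133.96° = -104.02°

-25.8 dB, -104.0°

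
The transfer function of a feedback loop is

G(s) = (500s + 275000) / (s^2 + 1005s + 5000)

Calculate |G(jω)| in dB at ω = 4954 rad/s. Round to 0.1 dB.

-20.0 dB

Substitute s = j4954:
Numerator: 500(j4954) + 275000 = 275000 + j2477000
Denominator: (j4954)^2 + 1005(j4954) + 5000 = -24537116 + j4978770
|N| = √(275000² + 2477000²) ≈ 2.4922e+06, ∠N ≈ 83.66°
|D| = √(24537116² + 4978770²) ≈ 2.5037e+07, ∠D ≈ 168.53°
|G| = 2.4922e+06 / 2.5037e+07 ≈ 0.099541
Gain = 20 log₁₀(0.099541) ≈ -20.04 dB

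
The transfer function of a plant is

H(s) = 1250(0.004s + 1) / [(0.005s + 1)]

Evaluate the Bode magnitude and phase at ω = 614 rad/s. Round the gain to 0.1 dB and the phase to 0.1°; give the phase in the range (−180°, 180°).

At ω = 614 rad/s:
zero (1 + j614·0.004) = 1 + j2.456 → |·| ≈ 2.6518, ∠ ≈ 67.85°
pole (1 + j614·0.005) = 1 + j3.07 → |·| ≈ 3.2288, ∠ ≈ 71.96°
|H| = 1250 · 2.6518 / (3.2288) ≈ 1026.6
Gain = 20 log₁₀(1026.6) ≈ 60.23 dB
∠H = (67.85°) − (71.96°) = -4.11°

60.2 dB, -4.1°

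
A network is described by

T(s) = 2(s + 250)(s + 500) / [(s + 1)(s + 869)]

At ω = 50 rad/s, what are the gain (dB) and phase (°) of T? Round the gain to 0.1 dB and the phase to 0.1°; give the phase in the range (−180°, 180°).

At s = jω = j50:
zero (s+250): 250 + j50 → |·| = √(250²+50²) = √65000 ≈ 254.95, ∠ = arctan(50/250) ≈ 11.31°
zero (s+500): 500 + j50 → |·| = √(500²+50²) = √252500 ≈ 502.49, ∠ = arctan(50/500) ≈ 5.71°
pole (s+1): 1 + j50 → |·| = √(1²+50²) = √2501 ≈ 50.01, ∠ = arctan(50/1) ≈ 88.85°
pole (s+869): 869 + j50 → |·| = √(869²+50²) = √757661 ≈ 870.44, ∠ = arctan(50/869) ≈ 3.29°
|T| = 2 · 1.2811e+05 / 43531 ≈ 5.8859
Gain = 20 log₁₀(5.8859) ≈ 15.40 dB
∠T = 17.02° − 92.14° = -75.12°

15.4 dB, -75.1°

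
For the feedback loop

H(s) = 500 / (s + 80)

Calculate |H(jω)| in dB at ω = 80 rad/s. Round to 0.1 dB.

At s = jω = j80:
pole (s+80): 80 + j80 → |·| = √(80²+80²) = √12800 ≈ 113.14, ∠ = arctan(80/80) ≈ 45.00°
|H| = 500 / 113.14 ≈ 4.4193
Gain = 20 log₁₀(4.4193) ≈ 12.91 dB

12.9 dB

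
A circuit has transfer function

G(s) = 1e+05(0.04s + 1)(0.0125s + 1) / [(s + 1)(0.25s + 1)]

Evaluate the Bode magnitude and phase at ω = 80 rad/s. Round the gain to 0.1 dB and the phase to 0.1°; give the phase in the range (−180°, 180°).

At ω = 80 rad/s:
zero (1 + j80·0.04) = 1 + j3.2 → |·| ≈ 3.3526, ∠ ≈ 72.65°
zero (1 + j80·0.0125) = 1 + j1 → |·| ≈ 1.4142, ∠ ≈ 45.00°
pole (1 + j80·1) = 1 + j80 → |·| ≈ 80.006, ∠ ≈ 89.28°
pole (1 + j80·0.25) = 1 + j20 → |·| ≈ 20.025, ∠ ≈ 87.14°
|G| = 1e+05 · 3.3526 · 1.4142 / (80.006 · 20.025) ≈ 295.94
Gain = 20 log₁₀(295.94) ≈ 49.42 dB
∠G = (72.65° + 45.00°) − (89.28° + 87.14°) = -58.77°

49.4 dB, -58.8°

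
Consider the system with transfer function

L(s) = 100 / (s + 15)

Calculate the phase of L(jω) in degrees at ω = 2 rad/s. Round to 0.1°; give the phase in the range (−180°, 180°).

-7.6°

Substitute s = j2:
Numerator: 100 = 100 + j0
Denominator: (j2) + 15 = 15 + j2
|N| = √(100² + 0²) ≈ 100, ∠N ≈ 0.00°
|D| = √(15² + 2²) ≈ 15.133, ∠D ≈ 7.59°
∠L = 0.00° − 7.59° = -7.59°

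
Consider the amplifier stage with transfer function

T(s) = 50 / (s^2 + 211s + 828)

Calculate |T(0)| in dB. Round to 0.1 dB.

-24.4 dB

T(0) = 50 / 828 ≈ 0.060386
20 log₁₀(0.060386) ≈ -24.38 dB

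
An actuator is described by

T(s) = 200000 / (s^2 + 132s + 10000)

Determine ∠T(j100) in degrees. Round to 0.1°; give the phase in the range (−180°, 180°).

At s = jω = j100:
quadratic: (j100)² + 132·j100 + 10000 = 0 + j13200 → |·| ≈ 13200, ∠ ≈ 90.00°
∠T = 0.00° − 90.00° = -90.00°

-90.0°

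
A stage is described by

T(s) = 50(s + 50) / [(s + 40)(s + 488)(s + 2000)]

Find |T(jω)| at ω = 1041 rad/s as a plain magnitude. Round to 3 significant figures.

1.93e-05

At s = jω = j1041:
zero (s+50): 50 + j1041 → |·| = √(50²+1041²) = √1086181 ≈ 1042.2, ∠ = arctan(1041/50) ≈ 87.25°
pole (s+40): 40 + j1041 → |·| = √(40²+1041²) = √1085281 ≈ 1041.8, ∠ = arctan(1041/40) ≈ 87.80°
pole (s+488): 488 + j1041 → |·| = √(488²+1041²) = √1321825 ≈ 1149.7, ∠ = arctan(1041/488) ≈ 64.88°
pole (s+2000): 2000 + j1041 → |·| = √(2000²+1041²) = √5083681 ≈ 2254.7, ∠ = arctan(1041/2000) ≈ 27.50°
|T| = 50 · 1042.2 / 2.7006e+09 ≈ 1.9296e-05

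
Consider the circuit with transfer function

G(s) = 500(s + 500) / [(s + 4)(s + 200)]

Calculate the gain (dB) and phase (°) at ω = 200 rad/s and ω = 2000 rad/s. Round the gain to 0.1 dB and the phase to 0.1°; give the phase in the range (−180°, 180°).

ω = 200: 13.6 dB, -112.1°; ω = 2000: -11.8 dB, -98.2°

At s = jω = j200:
zero (s+500): 500 + j200 → |·| = √(500²+200²) = √290000 ≈ 538.52, ∠ = arctan(200/500) ≈ 21.80°
pole (s+4): 4 + j200 → |·| = √(4²+200²) = √40016 ≈ 200.04, ∠ = arctan(200/4) ≈ 88.85°
pole (s+200): 200 + j200 → |·| = √(200²+200²) = √80000 ≈ 282.84, ∠ = arctan(200/200) ≈ 45.00°
|G| = 500 · 538.52 / 56579 ≈ 4.759
Gain = 20 log₁₀(4.759) ≈ 13.55 dB
∠G = 21.80° − 133.85° = -112.05°

At s = jω = j2000:
zero (s+500): 500 + j2000 → |·| = √(500²+2000²) = √4250000 ≈ 2061.6, ∠ = arctan(2000/500) ≈ 75.96°
pole (s+4): 4 + j2000 → |·| = √(4²+2000²) = √4000016 ≈ 2000, ∠ = arctan(2000/4) ≈ 89.89°
pole (s+200): 200 + j2000 → |·| = √(200²+2000²) = √4040000 ≈ 2010, ∠ = arctan(2000/200) ≈ 84.29°
|G| = 500 · 2061.6 / 4.02e+06 ≈ 0.25642
Gain = 20 log₁₀(0.25642) ≈ -11.82 dB
∠G = 75.96° − 174.18° = -98.22°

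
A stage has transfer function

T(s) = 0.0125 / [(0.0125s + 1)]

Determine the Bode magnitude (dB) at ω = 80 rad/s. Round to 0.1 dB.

-41.1 dB

At ω = 80 rad/s:
pole (1 + j80·0.0125) = 1 + j1 → |·| ≈ 1.4142, ∠ ≈ 45.00°
|T| = 0.0125 · 1 / (1.4142) ≈ 0.0088389
Gain = 20 log₁₀(0.0088389) ≈ -41.07 dB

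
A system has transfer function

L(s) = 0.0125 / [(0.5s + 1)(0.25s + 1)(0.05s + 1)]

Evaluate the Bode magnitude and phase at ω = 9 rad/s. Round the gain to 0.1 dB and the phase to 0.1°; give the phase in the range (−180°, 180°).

-60.0 dB, -167.7°

At ω = 9 rad/s:
pole (1 + j9·0.5) = 1 + j4.5 → |·| ≈ 4.6098, ∠ ≈ 77.47°
pole (1 + j9·0.25) = 1 + j2.25 → |·| ≈ 2.4622, ∠ ≈ 66.04°
pole (1 + j9·0.05) = 1 + j0.45 → |·| ≈ 1.0966, ∠ ≈ 24.23°
|L| = 0.0125 · 1 / (4.6098 · 2.4622 · 1.0966) ≈ 0.0010043
Gain = 20 log₁₀(0.0010043) ≈ -59.96 dB
∠L = (0°) − (77.47° + 66.04° + 24.23°) = -167.74°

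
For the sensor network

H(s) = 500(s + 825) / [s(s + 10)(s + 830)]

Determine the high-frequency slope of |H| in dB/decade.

-40 dB/decade

Each pole contributes −20 dB/decade at high frequency; each zero contributes +20 dB/decade.
Net: 1 zero(s) − 3 pole(s) → -40 dB/decade.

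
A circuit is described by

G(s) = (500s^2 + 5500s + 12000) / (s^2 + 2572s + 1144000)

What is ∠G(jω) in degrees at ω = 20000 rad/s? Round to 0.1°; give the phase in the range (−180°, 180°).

Substitute s = j20000:
Numerator: 500(j20000)^2 + 5500(j20000) + 12000 = -199999988000 + j110000000
Denominator: (j20000)^2 + 2572(j20000) + 1144000 = -398856000 + j51440000
|N| = √(199999988000² + 110000000²) ≈ 2e+11, ∠N ≈ 179.97°
|D| = √(398856000² + 51440000²) ≈ 4.0216e+08, ∠D ≈ 172.65°
∠G = 179.97° − 172.65° = 7.32°

7.3°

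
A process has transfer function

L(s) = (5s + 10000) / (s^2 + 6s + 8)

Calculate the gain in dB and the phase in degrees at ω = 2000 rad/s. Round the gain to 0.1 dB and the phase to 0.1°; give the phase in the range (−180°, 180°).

Substitute s = j2000:
Numerator: 5(j2000) + 10000 = 10000 + j10000
Denominator: (j2000)^2 + 6(j2000) + 8 = -3999992 + j12000
|N| = √(10000² + 10000²) ≈ 14142, ∠N ≈ 45.00°
|D| = √(3999992² + 12000²) ≈ 4e+06, ∠D ≈ 179.83°
|L| = 14142 / 4e+06 ≈ 0.0035355
Gain = 20 log₁₀(0.0035355) ≈ -49.03 dB
∠L = 45.00° − 179.83° = -134.83°

-49.0 dB, -134.8°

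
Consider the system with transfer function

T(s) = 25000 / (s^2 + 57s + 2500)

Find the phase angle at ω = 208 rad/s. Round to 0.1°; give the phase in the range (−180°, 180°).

At s = jω = j208:
quadratic: (j208)² + 57·j208 + 2500 = -40764 + j11856 → |·| ≈ 42453, ∠ ≈ 163.78°
∠T = 0.00° − 163.78° = -163.78°

-163.8°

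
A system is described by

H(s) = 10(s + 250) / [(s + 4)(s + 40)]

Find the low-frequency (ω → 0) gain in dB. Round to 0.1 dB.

H(0) = 10·250 / (4·40) = 15.625
20 log₁₀(15.625) ≈ 23.88 dB

23.9 dB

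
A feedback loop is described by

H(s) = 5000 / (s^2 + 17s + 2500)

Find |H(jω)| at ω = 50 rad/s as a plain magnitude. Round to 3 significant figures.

5.88

At s = jω = j50:
quadratic: (j50)² + 17·j50 + 2500 = 0 + j850 → |·| ≈ 850, ∠ ≈ 90.00°
|H| = 5000 / 850 ≈ 5.8824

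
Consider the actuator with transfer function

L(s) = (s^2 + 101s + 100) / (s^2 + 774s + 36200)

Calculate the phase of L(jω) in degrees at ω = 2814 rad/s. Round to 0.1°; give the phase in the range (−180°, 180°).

13.4°

Substitute s = j2814:
Numerator: (j2814)^2 + 101(j2814) + 100 = -7918496 + j284214
Denominator: (j2814)^2 + 774(j2814) + 36200 = -7882396 + j2178036
|N| = √(7918496² + 284214²) ≈ 7.9236e+06, ∠N ≈ 177.94°
|D| = √(7882396² + 2178036²) ≈ 8.1778e+06, ∠D ≈ 164.55°
∠L = 177.94° − 164.55° = 13.39°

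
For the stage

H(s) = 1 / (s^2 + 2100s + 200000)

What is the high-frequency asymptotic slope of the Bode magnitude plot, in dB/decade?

-40 dB/decade

Each pole contributes −20 dB/decade at high frequency; each zero contributes +20 dB/decade.
Net: 0 zero(s) − 2 pole(s) → -40 dB/decade.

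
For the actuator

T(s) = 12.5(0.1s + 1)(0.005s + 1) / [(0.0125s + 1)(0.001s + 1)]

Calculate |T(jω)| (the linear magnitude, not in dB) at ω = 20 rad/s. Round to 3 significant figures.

At ω = 20 rad/s:
zero (1 + j20·0.1) = 1 + j2 → |·| ≈ 2.2361, ∠ ≈ 63.43°
zero (1 + j20·0.005) = 1 + j0.1 → |·| ≈ 1.005, ∠ ≈ 5.71°
pole (1 + j20·0.0125) = 1 + j0.25 → |·| ≈ 1.0308, ∠ ≈ 14.04°
pole (1 + j20·0.001) = 1 + j0.02 → |·| ≈ 1.0002, ∠ ≈ 1.15°
|T| = 12.5 · 2.2361 · 1.005 / (1.0308 · 1.0002) ≈ 27.246

27.2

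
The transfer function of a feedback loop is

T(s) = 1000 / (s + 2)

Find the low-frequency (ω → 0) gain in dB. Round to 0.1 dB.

T(0) = 1000 / (2) = 500
20 log₁₀(500) ≈ 53.98 dB

54.0 dB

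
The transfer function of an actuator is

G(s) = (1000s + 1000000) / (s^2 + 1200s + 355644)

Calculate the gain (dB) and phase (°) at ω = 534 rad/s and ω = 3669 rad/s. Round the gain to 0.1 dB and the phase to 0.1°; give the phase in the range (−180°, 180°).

ω = 534: 4.9 dB, -55.6°; ω = 3669: -11.2 dB, -86.7°

Substitute s = j534:
Numerator: 1000(j534) + 1000000 = 1000000 + j534000
Denominator: (j534)^2 + 1200(j534) + 355644 = 70488 + j640800
|N| = √(1000000² + 534000²) ≈ 1.1336e+06, ∠N ≈ 28.10°
|D| = √(70488² + 640800²) ≈ 6.4467e+05, ∠D ≈ 83.72°
|G| = 1.1336e+06 / 6.4467e+05 ≈ 1.7584
Gain = 20 log₁₀(1.7584) ≈ 4.90 dB
∠G = 28.10° − 83.72° = -55.62°

Substitute s = j3669:
Numerator: 1000(j3669) + 1000000 = 1000000 + j3669000
Denominator: (j3669)^2 + 1200(j3669) + 355644 = -13105917 + j4402800
|N| = √(1000000² + 3669000²) ≈ 3.8028e+06, ∠N ≈ 74.75°
|D| = √(13105917² + 4402800²) ≈ 1.3826e+07, ∠D ≈ 161.43°
|G| = 3.8028e+06 / 1.3826e+07 ≈ 0.27505
Gain = 20 log₁₀(0.27505) ≈ -11.21 dB
∠G = 74.75° − 161.43° = -86.68°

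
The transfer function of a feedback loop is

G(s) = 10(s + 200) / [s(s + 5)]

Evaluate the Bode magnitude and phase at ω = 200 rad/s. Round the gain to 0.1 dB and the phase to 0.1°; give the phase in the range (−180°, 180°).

At s = jω = j200:
zero (s+200): 200 + j200 → |·| = √(200²+200²) = √80000 ≈ 282.84, ∠ = arctan(200/200) ≈ 45.00°
pole (s+5): 5 + j200 → |·| = √(5²+200²) = √40025 ≈ 200.06, ∠ = arctan(200/5) ≈ 88.57°
pole at origin: |s| = 200, ∠ = 90.00° (in denominator)
|G| = 10 · 282.84 / 40012 ≈ 0.070689
Gain = 20 log₁₀(0.070689) ≈ -23.01 dB
∠G = 45.00° − 178.57° = -133.57°

-23.0 dB, -133.6°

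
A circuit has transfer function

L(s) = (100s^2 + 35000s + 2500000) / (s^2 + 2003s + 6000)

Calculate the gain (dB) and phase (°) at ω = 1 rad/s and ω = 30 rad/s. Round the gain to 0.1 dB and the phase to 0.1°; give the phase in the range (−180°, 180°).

Substitute s = j1:
Numerator: 100(j1)^2 + 35000(j1) + 2500000 = 2499900 + j35000
Denominator: (j1)^2 + 2003(j1) + 6000 = 5999 + j2003
|N| = √(2499900² + 35000²) ≈ 2.5001e+06, ∠N ≈ 0.80°
|D| = √(5999² + 2003²) ≈ 6324.6, ∠D ≈ 18.46°
|L| = 2.5001e+06 / 6324.6 ≈ 395.3
Gain = 20 log₁₀(395.3) ≈ 51.94 dB
∠L = 0.80° − 18.46° = -17.66°

Substitute s = j30:
Numerator: 100(j30)^2 + 35000(j30) + 2500000 = 2410000 + j1050000
Denominator: (j30)^2 + 2003(j30) + 6000 = 5100 + j60090
|N| = √(2410000² + 1050000²) ≈ 2.6288e+06, ∠N ≈ 23.54°
|D| = √(5100² + 60090²) ≈ 60306, ∠D ≈ 85.15°
|L| = 2.6288e+06 / 60306 ≈ 43.591
Gain = 20 log₁₀(43.591) ≈ 32.79 dB
∠L = 23.54° − 85.15° = -61.61°

ω = 1: 51.9 dB, -17.7°; ω = 30: 32.8 dB, -61.6°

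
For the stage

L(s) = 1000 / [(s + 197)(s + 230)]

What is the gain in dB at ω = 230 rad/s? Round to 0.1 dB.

-39.9 dB

At s = jω = j230:
pole (s+197): 197 + j230 → |·| = √(197²+230²) = √91709 ≈ 302.83, ∠ = arctan(230/197) ≈ 49.42°
pole (s+230): 230 + j230 → |·| = √(230²+230²) = √105800 ≈ 325.27, ∠ = arctan(230/230) ≈ 45.00°
|L| = 1000 / 98502 ≈ 0.010152
Gain = 20 log₁₀(0.010152) ≈ -39.87 dB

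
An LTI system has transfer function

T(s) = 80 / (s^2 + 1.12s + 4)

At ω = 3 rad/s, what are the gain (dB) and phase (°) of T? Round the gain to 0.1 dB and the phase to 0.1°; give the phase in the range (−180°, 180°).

At s = jω = j3:
quadratic: (j3)² + 1.12·j3 + 4 = -5 + j3.36 → |·| ≈ 6.0241, ∠ ≈ 146.10°
|T| = 80 / 6.0241 ≈ 13.28
Gain = 20 log₁₀(13.28) ≈ 22.46 dB
∠T = 0.00° − 146.10° = -146.10°

22.5 dB, -146.1°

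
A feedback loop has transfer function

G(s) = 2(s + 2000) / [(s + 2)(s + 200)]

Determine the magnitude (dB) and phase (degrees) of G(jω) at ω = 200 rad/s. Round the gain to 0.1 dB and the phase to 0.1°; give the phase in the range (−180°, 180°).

-23.0 dB, -128.7°

At s = jω = j200:
zero (s+2000): 2000 + j200 → |·| = √(2000²+200²) = √4040000 ≈ 2010, ∠ = arctan(200/2000) ≈ 5.71°
pole (s+2): 2 + j200 → |·| = √(2²+200²) = √40004 ≈ 200.01, ∠ = arctan(200/2) ≈ 89.43°
pole (s+200): 200 + j200 → |·| = √(200²+200²) = √80000 ≈ 282.84, ∠ = arctan(200/200) ≈ 45.00°
|G| = 2 · 2010 / 56571 ≈ 0.071061
Gain = 20 log₁₀(0.071061) ≈ -22.97 dB
∠G = 5.71° − 134.43° = -128.72°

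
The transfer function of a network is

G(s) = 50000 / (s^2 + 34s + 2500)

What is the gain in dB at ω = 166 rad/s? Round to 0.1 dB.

At s = jω = j166:
quadratic: (j166)² + 34·j166 + 2500 = -25056 + j5644 → |·| ≈ 25684, ∠ ≈ 167.31°
|G| = 50000 / 25684 ≈ 1.9467
Gain = 20 log₁₀(1.9467) ≈ 5.79 dB

5.8 dB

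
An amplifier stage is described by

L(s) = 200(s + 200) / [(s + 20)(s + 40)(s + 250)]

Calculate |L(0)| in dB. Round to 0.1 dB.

-14.0 dB

L(0) = 200·200 / (20·40·250) = 0.2
20 log₁₀(0.2) ≈ -13.98 dB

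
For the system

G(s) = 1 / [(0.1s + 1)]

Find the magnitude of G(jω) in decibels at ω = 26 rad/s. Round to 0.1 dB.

-8.9 dB

At ω = 26 rad/s:
pole (1 + j26·0.1) = 1 + j2.6 → |·| ≈ 2.7857, ∠ ≈ 68.96°
|G| = 1 · 1 / (2.7857) ≈ 0.35898
Gain = 20 log₁₀(0.35898) ≈ -8.90 dB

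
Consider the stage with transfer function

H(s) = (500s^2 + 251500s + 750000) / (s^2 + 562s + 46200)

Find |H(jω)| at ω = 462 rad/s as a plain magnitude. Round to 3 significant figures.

509

Substitute s = j462:
Numerator: 500(j462)^2 + 251500(j462) + 750000 = -105972000 + j116193000
Denominator: (j462)^2 + 562(j462) + 46200 = -167244 + j259644
|N| = √(105972000² + 116193000²) ≈ 1.5726e+08, ∠N ≈ 132.37°
|D| = √(167244² + 259644²) ≈ 3.0885e+05, ∠D ≈ 122.79°
|H| = 1.5726e+08 / 3.0885e+05 ≈ 509.18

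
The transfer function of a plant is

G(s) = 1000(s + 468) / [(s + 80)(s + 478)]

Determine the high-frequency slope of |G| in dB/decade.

Each pole contributes −20 dB/decade at high frequency; each zero contributes +20 dB/decade.
Net: 1 zero(s) − 2 pole(s) → -20 dB/decade.

-20 dB/decade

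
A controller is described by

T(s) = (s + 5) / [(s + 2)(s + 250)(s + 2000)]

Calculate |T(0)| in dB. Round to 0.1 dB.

-106.0 dB

T(0) = 1·5 / (2·250·2000) = 5e-06
20 log₁₀(5e-06) ≈ -106.02 dB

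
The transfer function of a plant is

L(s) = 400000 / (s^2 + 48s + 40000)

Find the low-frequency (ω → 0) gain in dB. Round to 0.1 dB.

20.0 dB

L(0) = 400000 / 40000 = 10
20 log₁₀(10) ≈ 20.00 dB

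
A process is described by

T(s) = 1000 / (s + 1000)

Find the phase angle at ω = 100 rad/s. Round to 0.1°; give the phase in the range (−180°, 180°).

At s = jω = j100:
pole (s+1000): 1000 + j100 → |·| = √(1000²+100²) = √1010000 ≈ 1005, ∠ = arctan(100/1000) ≈ 5.71°
∠T = 0.00° − 5.71° = -5.71°

-5.7°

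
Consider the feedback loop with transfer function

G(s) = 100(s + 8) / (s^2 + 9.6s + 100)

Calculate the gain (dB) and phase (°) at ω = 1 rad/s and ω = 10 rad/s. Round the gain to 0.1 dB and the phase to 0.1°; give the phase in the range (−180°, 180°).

ω = 1: 18.2 dB, 1.6°; ω = 10: 22.5 dB, -38.7°

At s = jω = j1:
zero (s+8): 8 + j1 → |·| = √(8²+1²) = √65 ≈ 8.0623, ∠ = arctan(1/8) ≈ 7.13°
quadratic: (j1)² + 9.6·j1 + 100 = 99 + j9.6 → |·| ≈ 99.464, ∠ ≈ 5.54°
|G| = 100 · 8.0623 / 99.464 ≈ 8.1057
Gain = 20 log₁₀(8.1057) ≈ 18.18 dB
∠G = 7.13° − 5.54° = 1.59°

At s = jω = j10:
zero (s+8): 8 + j10 → |·| = √(8²+10²) = √164 ≈ 12.806, ∠ = arctan(10/8) ≈ 51.34°
quadratic: (j10)² + 9.6·j10 + 100 = 0 + j96 → |·| ≈ 96, ∠ ≈ 90.00°
|G| = 100 · 12.806 / 96 ≈ 13.34
Gain = 20 log₁₀(13.34) ≈ 22.50 dB
∠G = 51.34° − 90.00° = -38.66°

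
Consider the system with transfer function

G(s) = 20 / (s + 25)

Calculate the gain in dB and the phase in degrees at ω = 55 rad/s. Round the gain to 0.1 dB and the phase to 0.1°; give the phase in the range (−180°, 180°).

-9.6 dB, -65.6°

At s = jω = j55:
pole (s+25): 25 + j55 → |·| = √(25²+55²) = √3650 ≈ 60.415, ∠ = arctan(55/25) ≈ 65.56°
|G| = 20 / 60.415 ≈ 0.33104
Gain = 20 log₁₀(0.33104) ≈ -9.60 dB
∠G = 0.00° − 65.56° = -65.56°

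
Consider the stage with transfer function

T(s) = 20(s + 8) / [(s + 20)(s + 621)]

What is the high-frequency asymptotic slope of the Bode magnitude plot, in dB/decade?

Each pole contributes −20 dB/decade at high frequency; each zero contributes +20 dB/decade.
Net: 1 zero(s) − 2 pole(s) → -20 dB/decade.

-20 dB/decade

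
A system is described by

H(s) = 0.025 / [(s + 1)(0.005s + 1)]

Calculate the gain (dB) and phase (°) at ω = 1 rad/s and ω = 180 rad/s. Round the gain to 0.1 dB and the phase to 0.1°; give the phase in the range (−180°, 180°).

ω = 1: -35.1 dB, -45.3°; ω = 180: -79.7 dB, -131.7°

At ω = 1 rad/s:
pole (1 + j1·1) = 1 + j1 → |·| ≈ 1.4142, ∠ ≈ 45.00°
pole (1 + j1·0.005) = 1 + j0.005 → |·| ≈ 1, ∠ ≈ 0.29°
|H| = 0.025 · 1 / (1.4142 · 1) ≈ 0.017678
Gain = 20 log₁₀(0.017678) ≈ -35.05 dB
∠H = (0°) − (45.00° + 0.29°) = -45.29°

At ω = 180 rad/s:
pole (1 + j180·1) = 1 + j180 → |·| ≈ 180, ∠ ≈ 89.68°
pole (1 + j180·0.005) = 1 + j0.9 → |·| ≈ 1.3454, ∠ ≈ 41.99°
|H| = 0.025 · 1 / (180 · 1.3454) ≈ 0.00010323
Gain = 20 log₁₀(0.00010323) ≈ -79.72 dB
∠H = (0°) − (89.68° + 41.99°) = -131.67°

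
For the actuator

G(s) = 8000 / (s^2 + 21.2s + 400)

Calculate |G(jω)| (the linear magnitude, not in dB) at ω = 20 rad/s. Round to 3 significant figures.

At s = jω = j20:
quadratic: (j20)² + 21.2·j20 + 400 = 0 + j424 → |·| ≈ 424, ∠ ≈ 90.00°
|G| = 8000 / 424 ≈ 18.868

18.9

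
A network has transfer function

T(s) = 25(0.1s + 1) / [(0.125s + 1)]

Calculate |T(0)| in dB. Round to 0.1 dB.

T(0) = 25 · 1 / 1 = 25
20 log₁₀(25) ≈ 27.96 dB

28.0 dB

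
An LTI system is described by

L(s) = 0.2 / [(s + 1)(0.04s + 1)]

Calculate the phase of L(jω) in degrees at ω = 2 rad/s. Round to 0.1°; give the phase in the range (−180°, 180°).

At ω = 2 rad/s:
pole (1 + j2·1) = 1 + j2 → |·| ≈ 2.2361, ∠ ≈ 63.43°
pole (1 + j2·0.04) = 1 + j0.08 → |·| ≈ 1.0032, ∠ ≈ 4.57°
∠L = (0°) − (63.43° + 4.57°) = -68.00°

-68.0°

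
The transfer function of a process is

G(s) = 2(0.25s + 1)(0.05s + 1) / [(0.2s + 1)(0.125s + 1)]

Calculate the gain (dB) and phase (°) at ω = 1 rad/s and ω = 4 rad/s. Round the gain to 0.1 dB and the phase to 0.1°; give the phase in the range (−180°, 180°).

ω = 1: 6.1 dB, -1.5°; ω = 4: 6.1 dB, -8.9°

At ω = 1 rad/s:
zero (1 + j1·0.25) = 1 + j0.25 → |·| ≈ 1.0308, ∠ ≈ 14.04°
zero (1 + j1·0.05) = 1 + j0.05 → |·| ≈ 1.0012, ∠ ≈ 2.86°
pole (1 + j1·0.2) = 1 + j0.2 → |·| ≈ 1.0198, ∠ ≈ 11.31°
pole (1 + j1·0.125) = 1 + j0.125 → |·| ≈ 1.0078, ∠ ≈ 7.13°
|G| = 2 · 1.0308 · 1.0012 / (1.0198 · 1.0078) ≈ 2.0083
Gain = 20 log₁₀(2.0083) ≈ 6.06 dB
∠G = (14.04° + 2.86°) − (11.31° + 7.13°) = -1.54°

At ω = 4 rad/s:
zero (1 + j4·0.25) = 1 + j1 → |·| ≈ 1.4142, ∠ ≈ 45.00°
zero (1 + j4·0.05) = 1 + j0.2 → |·| ≈ 1.0198, ∠ ≈ 11.31°
pole (1 + j4·0.2) = 1 + j0.8 → |·| ≈ 1.2806, ∠ ≈ 38.66°
pole (1 + j4·0.125) = 1 + j0.5 → |·| ≈ 1.118, ∠ ≈ 26.57°
|G| = 2 · 1.4142 · 1.0198 / (1.2806 · 1.118) ≈ 2.0147
Gain = 20 log₁₀(2.0147) ≈ 6.08 dB
∠G = (45.00° + 11.31°) − (38.66° + 26.57°) = -8.92°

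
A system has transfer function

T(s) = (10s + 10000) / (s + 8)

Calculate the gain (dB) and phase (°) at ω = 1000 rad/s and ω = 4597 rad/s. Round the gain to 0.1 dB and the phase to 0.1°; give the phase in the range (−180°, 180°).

ω = 1000: 23.0 dB, -44.5°; ω = 4597: 20.2 dB, -12.2°

Substitute s = j1000:
Numerator: 10(j1000) + 10000 = 10000 + j10000
Denominator: (j1000) + 8 = 8 + j1000
|N| = √(10000² + 10000²) ≈ 14142, ∠N ≈ 45.00°
|D| = √(8² + 1000²) ≈ 1000, ∠D ≈ 89.54°
|T| = 14142 / 1000 ≈ 14.142
Gain = 20 log₁₀(14.142) ≈ 23.01 dB
∠T = 45.00° − 89.54° = -44.54°

Substitute s = j4597:
Numerator: 10(j4597) + 10000 = 10000 + j45970
Denominator: (j4597) + 8 = 8 + j4597
|N| = √(10000² + 45970²) ≈ 47045, ∠N ≈ 77.73°
|D| = √(8² + 4597²) ≈ 4597, ∠D ≈ 89.90°
|T| = 47045 / 4597 ≈ 10.234
Gain = 20 log₁₀(10.234) ≈ 20.20 dB
∠T = 77.73° − 89.90° = -12.17°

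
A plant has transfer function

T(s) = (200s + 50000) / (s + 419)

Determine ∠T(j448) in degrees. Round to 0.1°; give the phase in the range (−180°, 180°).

13.9°

Substitute s = j448:
Numerator: 200(j448) + 50000 = 50000 + j89600
Denominator: (j448) + 419 = 419 + j448
|N| = √(50000² + 89600²) ≈ 1.0261e+05, ∠N ≈ 60.84°
|D| = √(419² + 448²) ≈ 613.4, ∠D ≈ 46.92°
∠T = 60.84° − 46.92° = 13.92°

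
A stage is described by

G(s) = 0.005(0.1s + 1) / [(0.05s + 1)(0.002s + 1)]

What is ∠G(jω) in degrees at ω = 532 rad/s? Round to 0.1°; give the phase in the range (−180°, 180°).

At ω = 532 rad/s:
zero (1 + j532·0.1) = 1 + j53.2 → |·| ≈ 53.209, ∠ ≈ 88.92°
pole (1 + j532·0.05) = 1 + j26.6 → |·| ≈ 26.619, ∠ ≈ 87.85°
pole (1 + j532·0.002) = 1 + j1.064 → |·| ≈ 1.4602, ∠ ≈ 46.78°
∠G = (88.92°) − (87.85° + 46.78°) = -45.71°

-45.7°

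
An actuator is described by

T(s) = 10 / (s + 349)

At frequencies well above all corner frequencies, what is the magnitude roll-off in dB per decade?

Each pole contributes −20 dB/decade at high frequency; each zero contributes +20 dB/decade.
Net: 0 zero(s) − 1 pole(s) → -20 dB/decade.

-20 dB/decade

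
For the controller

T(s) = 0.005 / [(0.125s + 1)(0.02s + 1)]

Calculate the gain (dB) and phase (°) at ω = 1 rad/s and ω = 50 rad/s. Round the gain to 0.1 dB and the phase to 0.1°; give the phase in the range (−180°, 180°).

At ω = 1 rad/s:
pole (1 + j1·0.125) = 1 + j0.125 → |·| ≈ 1.0078, ∠ ≈ 7.13°
pole (1 + j1·0.02) = 1 + j0.02 → |·| ≈ 1.0002, ∠ ≈ 1.15°
|T| = 0.005 · 1 / (1.0078 · 1.0002) ≈ 0.0049603
Gain = 20 log₁₀(0.0049603) ≈ -46.09 dB
∠T = (0°) − (7.13° + 1.15°) = -8.28°

At ω = 50 rad/s:
pole (1 + j50·0.125) = 1 + j6.25 → |·| ≈ 6.3295, ∠ ≈ 80.91°
pole (1 + j50·0.02) = 1 + j1 → |·| ≈ 1.4142, ∠ ≈ 45.00°
|T| = 0.005 · 1 / (6.3295 · 1.4142) ≈ 0.00055859
Gain = 20 log₁₀(0.00055859) ≈ -65.06 dB
∠T = (0°) − (80.91° + 45.00°) = -125.91°

ω = 1: -46.1 dB, -8.3°; ω = 50: -65.1 dB, -125.9°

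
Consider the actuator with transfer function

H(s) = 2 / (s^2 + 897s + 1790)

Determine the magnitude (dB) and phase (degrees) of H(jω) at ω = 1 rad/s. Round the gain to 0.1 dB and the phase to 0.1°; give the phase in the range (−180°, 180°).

-60.0 dB, -26.6°

Substitute s = j1:
Numerator: 2 = 2 + j0
Denominator: (j1)^2 + 897(j1) + 1790 = 1789 + j897
|N| = √(2² + 0²) ≈ 2, ∠N ≈ 0.00°
|D| = √(1789² + 897²) ≈ 2001.3, ∠D ≈ 26.63°
|H| = 2 / 2001.3 ≈ 0.00099935
Gain = 20 log₁₀(0.00099935) ≈ -60.01 dB
∠H = 0.00° − 26.63° = -26.63°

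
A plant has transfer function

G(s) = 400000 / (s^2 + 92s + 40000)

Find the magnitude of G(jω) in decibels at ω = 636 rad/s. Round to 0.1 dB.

At s = jω = j636:
quadratic: (j636)² + 92·j636 + 40000 = -364496 + j58512 → |·| ≈ 3.6916e+05, ∠ ≈ 170.88°
|G| = 400000 / 3.6916e+05 ≈ 1.0835
Gain = 20 log₁₀(1.0835) ≈ 0.70 dB

0.7 dB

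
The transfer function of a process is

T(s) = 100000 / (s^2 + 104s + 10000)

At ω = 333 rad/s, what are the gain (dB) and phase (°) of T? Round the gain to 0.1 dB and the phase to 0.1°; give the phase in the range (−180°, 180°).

-0.6 dB, -161.1°

At s = jω = j333:
quadratic: (j333)² + 104·j333 + 10000 = -100889 + j34632 → |·| ≈ 1.0667e+05, ∠ ≈ 161.05°
|T| = 100000 / 1.0667e+05 ≈ 0.93747
Gain = 20 log₁₀(0.93747) ≈ -0.56 dB
∠T = 0.00° − 161.05° = -161.05°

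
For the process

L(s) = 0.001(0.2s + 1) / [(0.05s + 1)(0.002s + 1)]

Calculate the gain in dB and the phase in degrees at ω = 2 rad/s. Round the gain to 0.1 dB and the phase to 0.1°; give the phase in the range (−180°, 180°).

At ω = 2 rad/s:
zero (1 + j2·0.2) = 1 + j0.4 → |·| ≈ 1.077, ∠ ≈ 21.80°
pole (1 + j2·0.05) = 1 + j0.1 → |·| ≈ 1.005, ∠ ≈ 5.71°
pole (1 + j2·0.002) = 1 + j0.004 → |·| ≈ 1, ∠ ≈ 0.23°
|L| = 0.001 · 1.077 / (1.005 · 1) ≈ 0.0010716
Gain = 20 log₁₀(0.0010716) ≈ -59.40 dB
∠L = (21.80°) − (5.71° + 0.23°) = 15.86°

-59.4 dB, 15.9°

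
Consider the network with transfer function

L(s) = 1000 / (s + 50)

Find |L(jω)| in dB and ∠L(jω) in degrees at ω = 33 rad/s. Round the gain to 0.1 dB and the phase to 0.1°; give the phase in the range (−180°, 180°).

Substitute s = j33:
Numerator: 1000 = 1000 + j0
Denominator: (j33) + 50 = 50 + j33
|N| = √(1000² + 0²) ≈ 1000, ∠N ≈ 0.00°
|D| = √(50² + 33²) ≈ 59.908, ∠D ≈ 33.42°
|L| = 1000 / 59.908 ≈ 16.692
Gain = 20 log₁₀(16.692) ≈ 24.45 dB
∠L = 0.00° − 33.42° = -33.42°

24.5 dB, -33.4°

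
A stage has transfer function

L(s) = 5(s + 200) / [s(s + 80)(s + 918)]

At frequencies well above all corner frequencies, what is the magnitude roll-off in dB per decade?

-40 dB/decade

Each pole contributes −20 dB/decade at high frequency; each zero contributes +20 dB/decade.
Net: 1 zero(s) − 3 pole(s) → -40 dB/decade.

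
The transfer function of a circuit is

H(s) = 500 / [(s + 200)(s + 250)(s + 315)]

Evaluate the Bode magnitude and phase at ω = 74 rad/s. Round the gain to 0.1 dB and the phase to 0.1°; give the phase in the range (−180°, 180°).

-91.1 dB, -50.0°

At s = jω = j74:
pole (s+200): 200 + j74 → |·| = √(200²+74²) = √45476 ≈ 213.25, ∠ = arctan(74/200) ≈ 20.30°
pole (s+250): 250 + j74 → |·| = √(250²+74²) = √67976 ≈ 260.72, ∠ = arctan(74/250) ≈ 16.49°
pole (s+315): 315 + j74 → |·| = √(315²+74²) = √104701 ≈ 323.58, ∠ = arctan(74/315) ≈ 13.22°
|H| = 500 / 1.7991e+07 ≈ 2.7792e-05
Gain = 20 log₁₀(2.7792e-05) ≈ -91.12 dB
∠H = 0.00° − 50.01° = -50.01°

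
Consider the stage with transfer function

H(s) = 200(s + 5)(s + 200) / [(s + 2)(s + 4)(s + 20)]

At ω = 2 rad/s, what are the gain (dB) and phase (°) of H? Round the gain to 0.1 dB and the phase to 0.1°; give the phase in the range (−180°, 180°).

58.6 dB, -54.9°

At s = jω = j2:
zero (s+5): 5 + j2 → |·| = √(5²+2²) = √29 ≈ 5.3852, ∠ = arctan(2/5) ≈ 21.80°
zero (s+200): 200 + j2 → |·| = √(200²+2²) = √40004 ≈ 200.01, ∠ = arctan(2/200) ≈ 0.57°
pole (s+2): 2 + j2 → |·| = √(2²+2²) = √8 ≈ 2.8284, ∠ = arctan(2/2) ≈ 45.00°
pole (s+4): 4 + j2 → |·| = √(4²+2²) = √20 ≈ 4.4721, ∠ = arctan(2/4) ≈ 26.57°
pole (s+20): 20 + j2 → |·| = √(20²+2²) = √404 ≈ 20.1, ∠ = arctan(2/20) ≈ 5.71°
|H| = 200 · 1077.1 / 254.24 ≈ 847.31
Gain = 20 log₁₀(847.31) ≈ 58.56 dB
∠H = 22.37° − 77.28° = -54.91°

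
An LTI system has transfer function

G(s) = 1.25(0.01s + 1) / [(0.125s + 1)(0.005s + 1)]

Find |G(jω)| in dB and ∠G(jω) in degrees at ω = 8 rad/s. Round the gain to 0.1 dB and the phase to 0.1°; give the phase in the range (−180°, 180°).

-1.1 dB, -42.7°

At ω = 8 rad/s:
zero (1 + j8·0.01) = 1 + j0.08 → |·| ≈ 1.0032, ∠ ≈ 4.57°
pole (1 + j8·0.125) = 1 + j1 → |·| ≈ 1.4142, ∠ ≈ 45.00°
pole (1 + j8·0.005) = 1 + j0.04 → |·| ≈ 1.0008, ∠ ≈ 2.29°
|G| = 1.25 · 1.0032 / (1.4142 · 1.0008) ≈ 0.88601
Gain = 20 log₁₀(0.88601) ≈ -1.05 dB
∠G = (4.57°) − (45.00° + 2.29°) = -42.72°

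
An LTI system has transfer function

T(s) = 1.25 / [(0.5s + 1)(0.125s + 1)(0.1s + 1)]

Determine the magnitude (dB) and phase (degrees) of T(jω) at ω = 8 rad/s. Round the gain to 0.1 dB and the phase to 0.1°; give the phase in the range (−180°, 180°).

At ω = 8 rad/s:
pole (1 + j8·0.5) = 1 + j4 → |·| ≈ 4.1231, ∠ ≈ 75.96°
pole (1 + j8·0.125) = 1 + j1 → |·| ≈ 1.4142, ∠ ≈ 45.00°
pole (1 + j8·0.1) = 1 + j0.8 → |·| ≈ 1.2806, ∠ ≈ 38.66°
|T| = 1.25 · 1 / (4.1231 · 1.4142 · 1.2806) ≈ 0.1674
Gain = 20 log₁₀(0.1674) ≈ -15.52 dB
∠T = (0°) − (75.96° + 45.00° + 38.66°) = -159.62°

-15.5 dB, -159.6°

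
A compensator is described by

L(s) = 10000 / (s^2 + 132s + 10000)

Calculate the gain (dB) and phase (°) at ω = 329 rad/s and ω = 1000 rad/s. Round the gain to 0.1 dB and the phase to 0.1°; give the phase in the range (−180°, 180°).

At s = jω = j329:
quadratic: (j329)² + 132·j329 + 10000 = -98241 + j43428 → |·| ≈ 1.0741e+05, ∠ ≈ 156.15°
|L| = 10000 / 1.0741e+05 ≈ 0.093101
Gain = 20 log₁₀(0.093101) ≈ -20.62 dB
∠L = 0.00° − 156.15° = -156.15°

At s = jω = j1000:
quadratic: (j1000)² + 132·j1000 + 10000 = -990000 + j132000 → |·| ≈ 9.9876e+05, ∠ ≈ 172.41°
|L| = 10000 / 9.9876e+05 ≈ 0.010012
Gain = 20 log₁₀(0.010012) ≈ -39.99 dB
∠L = 0.00° − 172.41° = -172.41°

ω = 329: -20.6 dB, -156.2°; ω = 1000: -40.0 dB, -172.4°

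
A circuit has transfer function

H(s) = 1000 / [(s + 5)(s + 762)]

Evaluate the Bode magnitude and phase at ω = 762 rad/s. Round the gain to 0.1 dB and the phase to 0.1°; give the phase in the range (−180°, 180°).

-58.3 dB, -134.6°

At s = jω = j762:
pole (s+5): 5 + j762 → |·| = √(5²+762²) = √580669 ≈ 762.02, ∠ = arctan(762/5) ≈ 89.62°
pole (s+762): 762 + j762 → |·| = √(762²+762²) = √1161288 ≈ 1077.6, ∠ = arctan(762/762) ≈ 45.00°
|H| = 1000 / 8.2115e+05 ≈ 0.0012178
Gain = 20 log₁₀(0.0012178) ≈ -58.29 dB
∠H = 0.00° − 134.62° = -134.62°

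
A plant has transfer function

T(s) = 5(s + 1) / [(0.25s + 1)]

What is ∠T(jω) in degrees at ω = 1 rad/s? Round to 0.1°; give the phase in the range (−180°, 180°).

At ω = 1 rad/s:
zero (1 + j1·1) = 1 + j1 → |·| ≈ 1.4142, ∠ ≈ 45.00°
pole (1 + j1·0.25) = 1 + j0.25 → |·| ≈ 1.0308, ∠ ≈ 14.04°
∠T = (45.00°) − (14.04°) = 30.96°

31.0°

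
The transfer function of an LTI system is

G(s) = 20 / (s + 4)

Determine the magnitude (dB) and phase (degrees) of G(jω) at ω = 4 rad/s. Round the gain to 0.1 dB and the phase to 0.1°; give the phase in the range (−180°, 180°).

At s = jω = j4:
pole (s+4): 4 + j4 → |·| = √(4²+4²) = √32 ≈ 5.6569, ∠ = arctan(4/4) ≈ 45.00°
|G| = 20 / 5.6569 ≈ 3.5355
Gain = 20 log₁₀(3.5355) ≈ 10.97 dB
∠G = 0.00° − 45.00° = -45.00°

11.0 dB, -45.0°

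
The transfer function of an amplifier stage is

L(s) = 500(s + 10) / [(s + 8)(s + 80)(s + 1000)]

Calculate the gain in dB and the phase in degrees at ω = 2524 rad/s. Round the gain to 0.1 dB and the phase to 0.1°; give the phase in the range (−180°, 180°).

At s = jω = j2524:
zero (s+10): 10 + j2524 → |·| = √(10²+2524²) = √6370676 ≈ 2524, ∠ = arctan(2524/10) ≈ 89.77°
pole (s+8): 8 + j2524 → |·| = √(8²+2524²) = √6370640 ≈ 2524, ∠ = arctan(2524/8) ≈ 89.82°
pole (s+80): 80 + j2524 → |·| = √(80²+2524²) = √6376976 ≈ 2525.3, ∠ = arctan(2524/80) ≈ 88.18°
pole (s+1000): 1000 + j2524 → |·| = √(1000²+2524²) = √7370576 ≈ 2714.9, ∠ = arctan(2524/1000) ≈ 68.39°
|L| = 500 · 2524 / 1.7304e+10 ≈ 7.2931e-05
Gain = 20 log₁₀(7.2931e-05) ≈ -82.74 dB
∠L = 89.77° − 246.39° = -156.62°

-82.7 dB, -156.6°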